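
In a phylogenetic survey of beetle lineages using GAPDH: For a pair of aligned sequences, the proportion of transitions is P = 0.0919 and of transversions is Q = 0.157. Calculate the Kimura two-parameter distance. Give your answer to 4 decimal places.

0.3026

Under the Kimura two-parameter model, d = −½ ln(1 − 2P − Q) − ¼ ln(1 − 2Q).
1 − 2P − Q = 0.6592, giving −½ ln(0.6592) = 0.208364.
1 − 2Q = 0.686, giving −¼ ln(0.686) = 0.094219.
d = 0.208364 + 0.094219 = 0.302583.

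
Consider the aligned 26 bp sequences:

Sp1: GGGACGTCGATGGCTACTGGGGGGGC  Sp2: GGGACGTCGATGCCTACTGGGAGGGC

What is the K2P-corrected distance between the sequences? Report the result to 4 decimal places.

Of 26 sites, 1 differences are transitions and 1 are transversions, so P = 1/26 ≈ 0.038462 and Q = 1/26 ≈ 0.038462.
Under the Kimura two-parameter model, d = −½ ln(1 − 2P − Q) − ¼ ln(1 − 2Q).
1 − 2P − Q = 0.884614, giving −½ ln(0.884614) = 0.061302.
1 − 2Q = 0.923076, giving −¼ ln(0.923076) = 0.020011.
d = 0.061302 + 0.020011 = 0.081313.

0.0813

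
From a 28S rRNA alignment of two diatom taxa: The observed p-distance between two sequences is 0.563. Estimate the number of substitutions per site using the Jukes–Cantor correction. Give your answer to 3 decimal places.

d = −(3/4) ln(1 − 4p/3) = −0.75 ln(1 − 0.750667) = −0.75 ln(0.249333)
  = −0.75 × (-1.388966) = 1.041725 substitutions/site.

1.042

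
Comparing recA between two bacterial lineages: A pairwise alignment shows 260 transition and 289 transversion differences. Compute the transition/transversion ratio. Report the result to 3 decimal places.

R = 260/289 = 0.899653… ≈ 0.900 (to 3 d.p.).

0.900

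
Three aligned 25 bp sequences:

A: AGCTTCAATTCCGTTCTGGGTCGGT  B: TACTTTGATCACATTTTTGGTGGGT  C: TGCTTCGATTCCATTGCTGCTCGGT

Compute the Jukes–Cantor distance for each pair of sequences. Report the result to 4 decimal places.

A–B: 10/25 sites differ → p = 0.4, d = −0.75 ln(1 − 0.533333) = 0.571605 ≈ 0.5716.
A–C: 7/25 sites differ → p = 0.28, d = −0.75 ln(1 − 0.373333) = 0.350505 ≈ 0.3505.
B–C: 8/25 sites differ → p = 0.32, d = −0.75 ln(1 − 0.426667) = 0.417216 ≈ 0.4172.

d(A,B) = 0.5716, d(A,C) = 0.3505, d(B,C) = 0.4172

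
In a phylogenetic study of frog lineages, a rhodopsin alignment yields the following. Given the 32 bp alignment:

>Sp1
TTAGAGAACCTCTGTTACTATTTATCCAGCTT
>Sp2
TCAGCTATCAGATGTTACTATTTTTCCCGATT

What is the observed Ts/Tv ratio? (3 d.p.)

0.111

Transitions are A↔G and C↔T; transversions are all other mismatches.
Transitions: 1. Transversions: 9.
R = 1/9 = 0.111111… ≈ 0.111 (to 3 d.p.).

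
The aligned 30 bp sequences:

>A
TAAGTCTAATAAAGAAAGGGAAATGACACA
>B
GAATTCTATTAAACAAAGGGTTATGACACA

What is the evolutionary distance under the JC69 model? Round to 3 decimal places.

0.233

The sequences differ at 6 of 30 sites (1, 4, 9, 14, 21, 22), so p = 6/30 = 0.2.
d = −(3/4) ln(1 − 4p/3) = −0.75 ln(1 − 0.266667) = −0.75 ln(0.733333)
  = −0.75 × (-0.310155) = 0.232616 substitutions/site.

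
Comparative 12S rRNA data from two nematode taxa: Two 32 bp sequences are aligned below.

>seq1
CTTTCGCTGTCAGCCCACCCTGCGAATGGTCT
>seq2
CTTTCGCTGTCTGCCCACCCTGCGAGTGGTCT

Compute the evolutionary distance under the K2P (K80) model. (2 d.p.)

Of 32 sites, 1 differences are transitions and 1 are transversions, so P = 1/32 = 0.03125 and Q = 1/32 = 0.03125.
Under the Kimura two-parameter model, d = −½ ln(1 − 2P − Q) − ¼ ln(1 − 2Q).
1 − 2P − Q = 0.90625, giving −½ ln(0.90625) = 0.049220.
1 − 2Q = 0.9375, giving −¼ ln(0.9375) = 0.016135.
d = 0.049220 + 0.016135 = 0.065355.

0.07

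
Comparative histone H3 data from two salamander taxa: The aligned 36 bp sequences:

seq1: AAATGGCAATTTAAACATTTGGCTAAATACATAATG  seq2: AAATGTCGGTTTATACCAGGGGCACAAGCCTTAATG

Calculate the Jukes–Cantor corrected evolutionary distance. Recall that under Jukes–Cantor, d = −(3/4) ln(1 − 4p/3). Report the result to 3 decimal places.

The sequences differ at 13 of 36 sites, so p = 13/36 ≈ 0.361111.
d = −(3/4) ln(1 − 4p/3) = −0.75 ln(1 − 0.481481) = −0.75 ln(0.518519)
  = −0.75 × (-0.656779) = 0.492584 substitutions/site.

0.493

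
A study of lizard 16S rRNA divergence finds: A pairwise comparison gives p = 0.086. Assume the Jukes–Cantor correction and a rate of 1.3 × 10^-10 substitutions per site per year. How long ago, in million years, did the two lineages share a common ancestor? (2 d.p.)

d = −(3/4) ln(1 − 4p/3) = −0.75 ln(1 − 0.114667) = −0.75 ln(0.885333)
  = −0.75 × (-0.121791) = 0.091343 substitutions/site.
Under a molecular clock d = 2μt, so t = d/(2μ) = 0.091343 / (2 × 1.3 × 10^-10) = 351.32 million years.

351.32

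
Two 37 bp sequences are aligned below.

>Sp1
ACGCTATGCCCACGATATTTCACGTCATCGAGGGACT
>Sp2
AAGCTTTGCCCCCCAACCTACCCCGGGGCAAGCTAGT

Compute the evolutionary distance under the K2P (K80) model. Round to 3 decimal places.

Of 37 sites, 3 differences are transitions and 15 are transversions, so P = 3/37 ≈ 0.081081 and Q = 15/37 ≈ 0.405405.
Under the Kimura two-parameter model, d = −½ ln(1 − 2P − Q) − ¼ ln(1 − 2Q).
1 − 2P − Q = 0.432433, giving −½ ln(0.432433) = 0.419164.
1 − 2Q = 0.18919, giving −¼ ln(0.18919) = 0.416251.
d = 0.419164 + 0.416251 = 0.835415.

0.835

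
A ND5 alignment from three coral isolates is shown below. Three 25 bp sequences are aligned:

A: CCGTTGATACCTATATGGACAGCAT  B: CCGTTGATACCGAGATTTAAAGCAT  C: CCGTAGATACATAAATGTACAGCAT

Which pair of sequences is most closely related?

A and C

A–B: 5/25 differ, p = 0.200, d = 0.233.
A–C: 4/25 differ, p = 0.160, d = 0.180.
B–C: 6/25 differ, p = 0.240, d = 0.289.
The smallest distance is between A and C.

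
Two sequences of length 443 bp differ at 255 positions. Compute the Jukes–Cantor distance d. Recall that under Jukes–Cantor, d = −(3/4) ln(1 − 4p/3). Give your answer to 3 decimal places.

1.094

p = 255/443 ≈ 0.575621.
d = −(3/4) ln(1 − 4p/3) = −0.75 ln(1 − 0.767495) = −0.75 ln(0.232505)
  = −0.75 × (-1.458844) = 1.094133 substitutions/site.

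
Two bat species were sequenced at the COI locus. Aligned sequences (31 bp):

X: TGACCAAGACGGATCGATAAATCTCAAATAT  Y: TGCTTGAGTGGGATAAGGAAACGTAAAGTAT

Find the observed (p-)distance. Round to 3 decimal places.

0.452

The sequences differ at 14 of 31 positions.
p = 14/31 = 0.451612… ≈ 0.452 (to 3 d.p.).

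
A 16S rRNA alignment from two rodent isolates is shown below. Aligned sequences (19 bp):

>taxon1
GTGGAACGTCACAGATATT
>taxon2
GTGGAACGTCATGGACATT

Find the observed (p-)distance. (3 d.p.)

The sequences differ at 3 of 19 positions (sites 12, 13, 16).
p = 3/19 = 0.157894… ≈ 0.158 (to 3 d.p.).

0.158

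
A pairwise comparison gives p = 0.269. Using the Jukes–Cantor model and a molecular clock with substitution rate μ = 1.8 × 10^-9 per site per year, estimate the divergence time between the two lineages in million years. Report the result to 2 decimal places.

92.54

d = −(3/4) ln(1 − 4p/3) = −0.75 ln(1 − 0.358667) = −0.75 ln(0.641333)
  = −0.75 × (-0.444206) = 0.333155 substitutions/site.
Under a molecular clock d = 2μt, so t = d/(2μ) = 0.333155 / (2 × 1.8 × 10^-9) = 92.54 million years.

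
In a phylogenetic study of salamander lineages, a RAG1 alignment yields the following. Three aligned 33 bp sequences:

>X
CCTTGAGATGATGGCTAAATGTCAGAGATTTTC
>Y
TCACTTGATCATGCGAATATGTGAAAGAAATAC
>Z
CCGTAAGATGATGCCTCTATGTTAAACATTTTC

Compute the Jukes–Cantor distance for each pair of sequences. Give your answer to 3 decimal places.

X–Y: 15/33 sites differ → p ≈ 0.454545, d = −0.75 ln(1 − 0.60606) = 0.698667 ≈ 0.699.
X–Z: 8/33 sites differ → p ≈ 0.242424, d = −0.75 ln(1 − 0.323232) = 0.292820 ≈ 0.293.
Y–Z: 14/33 sites differ → p ≈ 0.424242, d = −0.75 ln(1 − 0.565656) = 0.625439 ≈ 0.625.

d(X,Y) = 0.699, d(X,Z) = 0.293, d(Y,Z) = 0.625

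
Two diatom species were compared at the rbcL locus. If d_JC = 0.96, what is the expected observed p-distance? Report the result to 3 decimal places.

p = (3/4)(1 − e^(−4d/3)) = 0.75 × (1 − e^(-1.28)) = 0.75 × (1 − 0.278037) = 0.541472.

0.541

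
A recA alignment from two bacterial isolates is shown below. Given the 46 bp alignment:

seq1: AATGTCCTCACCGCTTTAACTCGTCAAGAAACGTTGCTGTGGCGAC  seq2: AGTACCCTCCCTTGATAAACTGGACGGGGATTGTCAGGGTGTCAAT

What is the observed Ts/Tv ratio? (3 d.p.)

1.091

Transitions are A↔G and C↔T; transversions are all other mismatches.
Transitions: 12. Transversions: 11.
R = 12/11 = 1.090909… ≈ 1.091 (to 3 d.p.).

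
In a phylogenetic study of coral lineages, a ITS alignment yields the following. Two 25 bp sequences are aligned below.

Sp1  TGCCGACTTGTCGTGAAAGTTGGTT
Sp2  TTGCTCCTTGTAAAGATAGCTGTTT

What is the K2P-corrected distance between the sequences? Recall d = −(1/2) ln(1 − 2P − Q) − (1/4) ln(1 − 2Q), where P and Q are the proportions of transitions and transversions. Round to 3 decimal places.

0.582

Of 25 sites, 2 differences are transitions and 8 are transversions, so P = 2/25 = 0.08 and Q = 8/25 = 0.32.
Under the Kimura two-parameter model, d = −½ ln(1 − 2P − Q) − ¼ ln(1 − 2Q).
1 − 2P − Q = 0.52, giving −½ ln(0.52) = 0.326963.
1 − 2Q = 0.36, giving −¼ ln(0.36) = 0.255413.
d = 0.326963 + 0.255413 = 0.582376.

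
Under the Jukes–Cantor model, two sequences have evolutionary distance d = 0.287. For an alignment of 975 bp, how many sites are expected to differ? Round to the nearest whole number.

Invert JC69: p = (3/4)(1 − e^(−4d/3)) = 0.75 × (1 − e^(-0.382667)) = 0.75 × (1 − 0.682040) = 0.238470.
Expected differing sites = pL ≈ 0.238470 × 975 = 232.50825 ≈ 233.

233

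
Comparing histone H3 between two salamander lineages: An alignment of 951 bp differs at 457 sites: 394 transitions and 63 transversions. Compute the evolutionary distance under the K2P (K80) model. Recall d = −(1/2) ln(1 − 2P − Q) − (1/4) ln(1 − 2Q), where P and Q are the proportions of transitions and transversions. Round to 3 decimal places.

P = 394/951 ≈ 0.414301 and Q = 63/951 ≈ 0.066246.
Under the Kimura two-parameter model, d = −½ ln(1 − 2P − Q) − ¼ ln(1 − 2Q).
1 − 2P − Q = 0.105152, giving −½ ln(0.105152) = 1.126174.
1 − 2Q = 0.867508, giving −¼ ln(0.867508) = 0.035533.
d = 1.126174 + 0.035533 = 1.161707.

1.162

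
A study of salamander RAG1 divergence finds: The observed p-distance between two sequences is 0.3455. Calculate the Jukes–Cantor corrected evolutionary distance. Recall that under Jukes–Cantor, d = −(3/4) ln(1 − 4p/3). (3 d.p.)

0.463

d = −(3/4) ln(1 − 4p/3) = −0.75 ln(1 − 0.460667) = −0.75 ln(0.539333)
  = −0.75 × (-0.617422) = 0.463067 substitutions/site.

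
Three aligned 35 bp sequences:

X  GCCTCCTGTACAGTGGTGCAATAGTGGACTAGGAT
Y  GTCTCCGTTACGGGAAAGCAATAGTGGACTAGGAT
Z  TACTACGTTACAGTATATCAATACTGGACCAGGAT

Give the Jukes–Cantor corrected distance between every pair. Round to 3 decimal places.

d(X,Y) = 0.273, d(X,Z) = 0.407, d(Y,Z) = 0.315

X–Y: 8/35 sites differ → p ≈ 0.228571, d = −0.75 ln(1 − 0.304761) = 0.272625 ≈ 0.273.
X–Z: 11/35 sites differ → p ≈ 0.314286, d = −0.75 ln(1 − 0.419048) = 0.407315 ≈ 0.407.
Y–Z: 9/35 sites differ → p ≈ 0.257143, d = −0.75 ln(1 − 0.342857) = 0.314890 ≈ 0.315.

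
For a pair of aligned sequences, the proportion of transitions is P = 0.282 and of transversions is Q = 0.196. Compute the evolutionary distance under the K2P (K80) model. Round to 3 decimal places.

0.838

Under the Kimura two-parameter model, d = −½ ln(1 − 2P − Q) − ¼ ln(1 − 2Q).
1 − 2P − Q = 0.24, giving −½ ln(0.24) = 0.713558.
1 − 2Q = 0.608, giving −¼ ln(0.608) = 0.124395.
d = 0.713558 + 0.124395 = 0.837953.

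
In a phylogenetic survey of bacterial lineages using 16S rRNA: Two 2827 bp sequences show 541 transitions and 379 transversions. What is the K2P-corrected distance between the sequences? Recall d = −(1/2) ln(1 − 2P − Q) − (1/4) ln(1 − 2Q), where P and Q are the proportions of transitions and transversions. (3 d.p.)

P = 541/2827 ≈ 0.191369 and Q = 379/2827 ≈ 0.134064.
Under the Kimura two-parameter model, d = −½ ln(1 − 2P − Q) − ¼ ln(1 − 2Q).
1 − 2P − Q = 0.483198, giving −½ ln(0.483198) = 0.363664.
1 − 2Q = 0.731872, giving −¼ ln(0.731872) = 0.078037.
d = 0.363664 + 0.078037 = 0.441701.

0.442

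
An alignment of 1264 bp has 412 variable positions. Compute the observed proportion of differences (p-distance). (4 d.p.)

0.3259

p = 412/1264 = 0.325949… ≈ 0.3259 (to 4 d.p.).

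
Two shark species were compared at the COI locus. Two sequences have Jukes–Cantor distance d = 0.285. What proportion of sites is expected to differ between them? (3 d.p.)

0.237

p = (3/4)(1 − e^(−4d/3)) = 0.75 × (1 − e^(-0.38)) = 0.75 × (1 − 0.683861) = 0.237104.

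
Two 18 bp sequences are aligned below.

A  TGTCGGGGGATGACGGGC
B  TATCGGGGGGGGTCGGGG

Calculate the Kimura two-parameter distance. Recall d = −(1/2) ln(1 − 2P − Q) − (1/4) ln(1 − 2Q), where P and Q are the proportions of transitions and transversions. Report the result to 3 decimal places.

Of 18 sites, 2 differences are transitions and 3 are transversions, so P = 2/18 ≈ 0.111111 and Q = 3/18 ≈ 0.166667.
Under the Kimura two-parameter model, d = −½ ln(1 − 2P − Q) − ¼ ln(1 − 2Q).
1 − 2P − Q = 0.611111, giving −½ ln(0.611111) = 0.246238.
1 − 2Q = 0.666666, giving −¼ ln(0.666666) = 0.101367.
d = 0.246238 + 0.101367 = 0.347605.

0.348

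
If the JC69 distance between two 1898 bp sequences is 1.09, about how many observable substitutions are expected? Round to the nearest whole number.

Invert JC69: p = (3/4)(1 − e^(−4d/3)) = 0.75 × (1 − e^(-1.453333)) = 0.75 × (1 − 0.233790) = 0.574658.
Expected differing sites = pL ≈ 0.574658 × 1898 = 1090.700884 ≈ 1091.

1091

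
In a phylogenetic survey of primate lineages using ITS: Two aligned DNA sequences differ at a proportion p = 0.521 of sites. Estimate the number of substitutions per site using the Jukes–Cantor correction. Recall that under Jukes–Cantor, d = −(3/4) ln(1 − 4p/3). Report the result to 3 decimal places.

0.890

d = −(3/4) ln(1 − 4p/3) = −0.75 ln(1 − 0.694667) = −0.75 ln(0.305333)
  = −0.75 × (-1.186352) = 0.889764 substitutions/site.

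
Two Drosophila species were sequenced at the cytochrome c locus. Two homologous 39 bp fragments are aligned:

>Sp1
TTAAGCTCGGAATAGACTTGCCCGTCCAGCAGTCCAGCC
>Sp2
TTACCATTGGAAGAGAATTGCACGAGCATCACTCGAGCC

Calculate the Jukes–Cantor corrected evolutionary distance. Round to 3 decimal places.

The sequences differ at 12 of 39 sites, so p = 12/39 ≈ 0.307692.
d = −(3/4) ln(1 − 4p/3) = −0.75 ln(1 − 0.410256) = −0.75 ln(0.589744)
  = −0.75 × (-0.528067) = 0.396050 substitutions/site.

0.396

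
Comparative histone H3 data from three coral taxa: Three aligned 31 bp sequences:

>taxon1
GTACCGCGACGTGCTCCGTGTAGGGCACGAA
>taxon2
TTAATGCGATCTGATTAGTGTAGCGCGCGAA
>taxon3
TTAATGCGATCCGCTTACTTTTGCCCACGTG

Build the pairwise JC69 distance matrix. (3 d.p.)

taxon1–taxon2: 10/31 sites differ → p ≈ 0.322581, d = −0.75 ln(1 − 0.430108) = 0.421731 ≈ 0.422.
taxon1–taxon3: 15/31 sites differ → p ≈ 0.483871, d = −0.75 ln(1 − 0.645161) = 0.777068 ≈ 0.777.
taxon2–taxon3: 9/31 sites differ → p ≈ 0.290323, d = −0.75 ln(1 − 0.387097) = 0.367161 ≈ 0.367.

d(taxon1,taxon2) = 0.422, d(taxon1,taxon3) = 0.777, d(taxon2,taxon3) = 0.367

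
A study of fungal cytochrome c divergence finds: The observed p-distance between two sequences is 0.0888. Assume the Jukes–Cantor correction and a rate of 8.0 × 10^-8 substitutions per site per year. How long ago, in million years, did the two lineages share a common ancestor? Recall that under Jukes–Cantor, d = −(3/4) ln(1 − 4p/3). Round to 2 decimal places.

d = −(3/4) ln(1 − 4p/3) = −0.75 ln(1 − 0.1184) = −0.75 ln(0.8816)
  = −0.75 × (-0.126017) = 0.094513 substitutions/site.
Under a molecular clock d = 2μt, so t = d/(2μ) = 0.094513 / (2 × 8.0 × 10^-8) = 0.59 million years.

0.59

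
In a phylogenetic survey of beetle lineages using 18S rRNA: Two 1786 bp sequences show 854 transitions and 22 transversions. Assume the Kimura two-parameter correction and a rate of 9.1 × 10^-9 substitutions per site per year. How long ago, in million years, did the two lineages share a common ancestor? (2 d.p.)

95.46

P = 854/1786 ≈ 0.478163 and Q = 22/1786 ≈ 0.012318.
Under the Kimura two-parameter model, d = −½ ln(1 − 2P − Q) − ¼ ln(1 − 2Q).
1 − 2P − Q = 0.031356, giving −½ ln(0.031356) = 1.731175.
1 − 2Q = 0.975364, giving −¼ ln(0.975364) = 0.006236.
d = 1.731175 + 0.006236 = 1.737411.
Under a molecular clock d = 2μt, so t = d/(2μ) = 1.737411 / (2 × 9.1 × 10^-9) = 95.46 million years.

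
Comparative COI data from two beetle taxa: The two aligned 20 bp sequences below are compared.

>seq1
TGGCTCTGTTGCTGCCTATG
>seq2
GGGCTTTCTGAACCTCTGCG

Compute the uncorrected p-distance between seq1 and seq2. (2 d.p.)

0.55

The sequences differ at 11 of 20 positions.
p = 11/20 = 0.55.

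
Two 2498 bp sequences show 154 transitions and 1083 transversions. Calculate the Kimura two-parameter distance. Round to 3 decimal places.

0.911

P = 154/2498 ≈ 0.061649 and Q = 1083/2498 ≈ 0.433547.
Under the Kimura two-parameter model, d = −½ ln(1 − 2P − Q) − ¼ ln(1 − 2Q).
1 − 2P − Q = 0.443155, giving −½ ln(0.443155) = 0.406918.
1 − 2Q = 0.132906, giving −¼ ln(0.132906) = 0.504528.
d = 0.406918 + 0.504528 = 0.911446.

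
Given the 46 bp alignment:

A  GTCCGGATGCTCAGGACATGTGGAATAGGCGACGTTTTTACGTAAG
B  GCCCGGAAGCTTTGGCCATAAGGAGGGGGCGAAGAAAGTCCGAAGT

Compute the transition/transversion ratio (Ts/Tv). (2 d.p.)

Transitions are A↔G and C↔T; transversions are all other mismatches.
Transitions: 6. Transversions: 13.
R = 6/13 = 0.461538… ≈ 0.46 (to 2 d.p.).

0.46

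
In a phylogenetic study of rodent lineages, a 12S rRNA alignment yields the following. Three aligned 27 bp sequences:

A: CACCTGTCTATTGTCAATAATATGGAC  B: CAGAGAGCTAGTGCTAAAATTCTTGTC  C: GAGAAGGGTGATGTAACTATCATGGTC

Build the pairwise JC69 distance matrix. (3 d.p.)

A–B: 13/27 sites differ → p ≈ 0.481481, d = −0.75 ln(1 − 0.641975) = 0.770364 ≈ 0.770.
A–C: 13/27 sites differ → p ≈ 0.481481, d = −0.75 ln(1 − 0.641975) = 0.770364 ≈ 0.770.
B–C: 13/27 sites differ → p ≈ 0.481481, d = −0.75 ln(1 − 0.641975) = 0.770364 ≈ 0.770.

d(A,B) = 0.770, d(A,C) = 0.770, d(B,C) = 0.770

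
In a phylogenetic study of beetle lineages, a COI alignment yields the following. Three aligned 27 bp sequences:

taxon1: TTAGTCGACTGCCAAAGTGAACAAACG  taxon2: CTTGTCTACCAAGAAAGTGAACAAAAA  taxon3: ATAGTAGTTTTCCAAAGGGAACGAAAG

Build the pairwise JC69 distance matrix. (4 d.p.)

d(taxon1,taxon2) = 0.4408, d(taxon1,taxon3) = 0.3770, d(taxon2,taxon3) = 0.7704

taxon1–taxon2: 9/27 sites differ → p ≈ 0.333333, d = −0.75 ln(1 − 0.444444) = 0.440839 ≈ 0.4408.
taxon1–taxon3: 8/27 sites differ → p ≈ 0.296296, d = −0.75 ln(1 − 0.395061) = 0.376971 ≈ 0.3770.
taxon2–taxon3: 13/27 sites differ → p ≈ 0.481481, d = −0.75 ln(1 − 0.641975) = 0.770364 ≈ 0.7704.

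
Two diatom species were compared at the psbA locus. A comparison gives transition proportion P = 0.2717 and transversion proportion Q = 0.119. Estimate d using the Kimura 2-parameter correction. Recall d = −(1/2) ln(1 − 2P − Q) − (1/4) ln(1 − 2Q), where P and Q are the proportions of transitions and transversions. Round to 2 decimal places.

Under the Kimura two-parameter model, d = −½ ln(1 − 2P − Q) − ¼ ln(1 − 2Q).
1 − 2P − Q = 0.3376, giving −½ ln(0.3376) = 0.542947.
1 − 2Q = 0.762, giving −¼ ln(0.762) = 0.067952.
d = 0.542947 + 0.067952 = 0.610899.

0.61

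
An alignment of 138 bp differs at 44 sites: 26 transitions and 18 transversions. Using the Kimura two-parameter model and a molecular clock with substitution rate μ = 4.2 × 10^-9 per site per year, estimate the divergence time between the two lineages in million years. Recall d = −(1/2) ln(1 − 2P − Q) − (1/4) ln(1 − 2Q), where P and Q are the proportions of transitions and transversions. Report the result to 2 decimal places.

51.12

P = 26/138 ≈ 0.188406 and Q = 18/138 ≈ 0.130435.
Under the Kimura two-parameter model, d = −½ ln(1 − 2P − Q) − ¼ ln(1 − 2Q).
1 − 2P − Q = 0.492753, giving −½ ln(0.492753) = 0.353874.
1 − 2Q = 0.73913, giving −¼ ln(0.73913) = 0.075570.
d = 0.353874 + 0.075570 = 0.429444.
Under a molecular clock d = 2μt, so t = d/(2μ) = 0.429444 / (2 × 4.2 × 10^-9) = 51.12 million years.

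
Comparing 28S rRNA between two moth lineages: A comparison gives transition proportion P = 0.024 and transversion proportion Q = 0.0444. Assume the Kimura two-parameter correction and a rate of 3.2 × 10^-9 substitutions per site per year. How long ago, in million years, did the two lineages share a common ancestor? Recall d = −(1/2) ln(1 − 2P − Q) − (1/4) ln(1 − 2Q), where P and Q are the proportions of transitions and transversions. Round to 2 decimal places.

11.21

Under the Kimura two-parameter model, d = −½ ln(1 − 2P − Q) − ¼ ln(1 − 2Q).
1 − 2P − Q = 0.9076, giving −½ ln(0.9076) = 0.048476.
1 − 2Q = 0.9112, giving −¼ ln(0.9112) = 0.023248.
d = 0.048476 + 0.023248 = 0.071724.
Under a molecular clock d = 2μt, so t = d/(2μ) = 0.071724 / (2 × 3.2 × 10^-9) = 11.21 million years.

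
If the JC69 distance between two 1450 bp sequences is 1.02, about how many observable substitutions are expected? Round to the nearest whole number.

808

Invert JC69: p = (3/4)(1 − e^(−4d/3)) = 0.75 × (1 − e^(-1.36)) = 0.75 × (1 − 0.256661) = 0.557504.
Expected differing sites = pL ≈ 0.557504 × 1450 = 808.3808 ≈ 808.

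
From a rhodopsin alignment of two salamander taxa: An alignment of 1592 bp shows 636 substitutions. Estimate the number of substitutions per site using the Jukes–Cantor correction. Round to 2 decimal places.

p = 636/1592 ≈ 0.399497.
d = −(3/4) ln(1 − 4p/3) = −0.75 ln(1 − 0.532663) = −0.75 ln(0.467337)
  = −0.75 × (-0.760705) = 0.570529 substitutions/site.

0.57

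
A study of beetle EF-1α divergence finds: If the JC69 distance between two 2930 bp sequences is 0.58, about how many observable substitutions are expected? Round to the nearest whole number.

Invert JC69: p = (3/4)(1 − e^(−4d/3)) = 0.75 × (1 − e^(-0.773333)) = 0.75 × (1 − 0.461472) = 0.403896.
Expected differing sites = pL ≈ 0.403896 × 2930 = 1183.41528 ≈ 1183.

1183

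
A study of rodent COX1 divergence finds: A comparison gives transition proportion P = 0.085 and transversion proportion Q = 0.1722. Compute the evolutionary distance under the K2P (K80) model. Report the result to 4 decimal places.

Under the Kimura two-parameter model, d = −½ ln(1 − 2P − Q) − ¼ ln(1 − 2Q).
1 − 2P − Q = 0.6578, giving −½ ln(0.6578) = 0.209427.
1 − 2Q = 0.6556, giving −¼ ln(0.6556) = 0.105551.
d = 0.209427 + 0.105551 = 0.314978.

0.3150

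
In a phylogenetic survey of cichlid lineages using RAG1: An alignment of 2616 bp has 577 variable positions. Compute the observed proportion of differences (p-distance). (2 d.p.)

0.22

p = 577/2616 = 0.220565… ≈ 0.22 (to 2 d.p.).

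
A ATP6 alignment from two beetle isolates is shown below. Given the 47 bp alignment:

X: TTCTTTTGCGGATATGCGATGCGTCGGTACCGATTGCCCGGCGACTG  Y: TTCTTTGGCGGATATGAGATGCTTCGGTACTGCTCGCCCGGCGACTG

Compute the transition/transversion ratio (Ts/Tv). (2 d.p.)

Transitions are A↔G and C↔T; transversions are all other mismatches.
Transitions: 2. Transversions: 4.
R = 2/4 = 0.50.

0.50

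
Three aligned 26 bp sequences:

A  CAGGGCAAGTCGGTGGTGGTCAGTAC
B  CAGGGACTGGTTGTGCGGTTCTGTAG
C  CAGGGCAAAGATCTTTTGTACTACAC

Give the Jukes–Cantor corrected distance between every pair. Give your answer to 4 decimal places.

A–B: 11/26 sites differ → p ≈ 0.423077, d = −0.75 ln(1 − 0.564103) = 0.622762 ≈ 0.6228.
A–C: 12/26 sites differ → p ≈ 0.461538, d = −0.75 ln(1 − 0.615384) = 0.716632 ≈ 0.7166.
B–C: 13/26 sites differ → p = 0.5, d = −0.75 ln(1 − 0.666667) = 0.823960 ≈ 0.8240.

d(A,B) = 0.6228, d(A,C) = 0.7166, d(B,C) = 0.8240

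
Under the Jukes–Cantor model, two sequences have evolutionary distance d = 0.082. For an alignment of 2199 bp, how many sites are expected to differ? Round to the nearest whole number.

Invert JC69: p = (3/4)(1 − e^(−4d/3)) = 0.75 × (1 − e^(-0.109333)) = 0.75 × (1 − 0.896432) = 0.077676.
Expected differing sites = pL ≈ 0.077676 × 2199 = 170.809524 ≈ 171.

171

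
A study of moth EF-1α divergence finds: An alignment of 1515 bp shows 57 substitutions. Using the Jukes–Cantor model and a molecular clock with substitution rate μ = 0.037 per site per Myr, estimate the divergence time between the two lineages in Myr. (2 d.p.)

p = 57/1515 ≈ 0.037624.
d = −(3/4) ln(1 − 4p/3) = −0.75 ln(1 − 0.050165) = −0.75 ln(0.949835)
  = −0.75 × (-0.051467) = 0.038600 substitutions/site.
Under a molecular clock d = 2μt, so t = d/(2μ) = 0.038600 / (2 × 0.037) = 0.52 Myr.

0.52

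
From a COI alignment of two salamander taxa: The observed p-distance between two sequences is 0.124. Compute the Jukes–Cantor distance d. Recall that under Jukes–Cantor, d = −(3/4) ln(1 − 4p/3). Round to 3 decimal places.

d = −(3/4) ln(1 − 4p/3) = −0.75 ln(1 − 0.165333) = −0.75 ln(0.834667)
  = −0.75 × (-0.180722) = 0.135542 substitutions/site.

0.136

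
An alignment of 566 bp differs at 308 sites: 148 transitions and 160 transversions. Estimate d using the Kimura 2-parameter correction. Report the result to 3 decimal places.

P = 148/566 ≈ 0.261484 and Q = 160/566 ≈ 0.282686.
Under the Kimura two-parameter model, d = −½ ln(1 − 2P − Q) − ¼ ln(1 − 2Q).
1 − 2P − Q = 0.194346, giving −½ ln(0.194346) = 0.819058.
1 − 2Q = 0.434628, giving −¼ ln(0.434628) = 0.208316.
d = 0.819058 + 0.208316 = 1.027374.

1.027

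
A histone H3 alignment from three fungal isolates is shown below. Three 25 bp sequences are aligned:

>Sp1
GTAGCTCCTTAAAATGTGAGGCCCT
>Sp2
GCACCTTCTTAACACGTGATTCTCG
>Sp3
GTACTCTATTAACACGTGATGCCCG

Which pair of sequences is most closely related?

Sp1–Sp2: 9/25 differ, p = 0.360, d = 0.490.
Sp1–Sp3: 9/25 differ, p = 0.360, d = 0.490.
Sp2–Sp3: 6/25 differ, p = 0.240, d = 0.289.
The smallest distance is between Sp2 and Sp3.

Sp2 and Sp3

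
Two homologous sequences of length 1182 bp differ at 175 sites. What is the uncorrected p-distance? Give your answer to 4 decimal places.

0.1481

p = 175/1182 = 0.148054… ≈ 0.1481 (to 4 d.p.).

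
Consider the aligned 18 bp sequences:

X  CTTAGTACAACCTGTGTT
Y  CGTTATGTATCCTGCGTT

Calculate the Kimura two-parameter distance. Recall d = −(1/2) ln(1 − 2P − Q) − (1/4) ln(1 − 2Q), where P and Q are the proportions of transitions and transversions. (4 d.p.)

Of 18 sites, 4 differences are transitions and 3 are transversions, so P = 4/18 ≈ 0.222222 and Q = 3/18 ≈ 0.166667.
Under the Kimura two-parameter model, d = −½ ln(1 − 2P − Q) − ¼ ln(1 − 2Q).
1 − 2P − Q = 0.388889, giving −½ ln(0.388889) = 0.472231.
1 − 2Q = 0.666666, giving −¼ ln(0.666666) = 0.101367.
d = 0.472231 + 0.101367 = 0.573598.

0.5736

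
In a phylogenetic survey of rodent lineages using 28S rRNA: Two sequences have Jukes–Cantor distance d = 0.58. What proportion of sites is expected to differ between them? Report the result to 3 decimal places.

p = (3/4)(1 − e^(−4d/3)) = 0.75 × (1 − e^(-0.773333)) = 0.75 × (1 − 0.461472) = 0.403896.

0.404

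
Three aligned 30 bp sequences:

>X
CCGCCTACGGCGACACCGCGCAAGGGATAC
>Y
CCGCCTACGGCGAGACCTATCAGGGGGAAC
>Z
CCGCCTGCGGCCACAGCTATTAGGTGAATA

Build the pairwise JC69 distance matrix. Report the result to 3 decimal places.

d(X,Y) = 0.280, d(X,Z) = 0.572, d(Y,Z) = 0.383

X–Y: 7/30 sites differ → p ≈ 0.233333, d = −0.75 ln(1 − 0.311111) = 0.279506 ≈ 0.280.
X–Z: 12/30 sites differ → p = 0.4, d = −0.75 ln(1 − 0.533333) = 0.571605 ≈ 0.572.
Y–Z: 9/30 sites differ → p = 0.3, d = −0.75 ln(1 − 0.4) = 0.383119 ≈ 0.383.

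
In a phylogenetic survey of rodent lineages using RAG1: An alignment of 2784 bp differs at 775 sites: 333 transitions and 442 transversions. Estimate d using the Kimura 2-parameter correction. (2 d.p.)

0.35

P = 333/2784 ≈ 0.119612 and Q = 442/2784 ≈ 0.158764.
Under the Kimura two-parameter model, d = −½ ln(1 − 2P − Q) − ¼ ln(1 − 2Q).
1 − 2P − Q = 0.602012, giving −½ ln(0.602012) = 0.253739.
1 − 2Q = 0.682472, giving −¼ ln(0.682472) = 0.095508.
d = 0.253739 + 0.095508 = 0.349247.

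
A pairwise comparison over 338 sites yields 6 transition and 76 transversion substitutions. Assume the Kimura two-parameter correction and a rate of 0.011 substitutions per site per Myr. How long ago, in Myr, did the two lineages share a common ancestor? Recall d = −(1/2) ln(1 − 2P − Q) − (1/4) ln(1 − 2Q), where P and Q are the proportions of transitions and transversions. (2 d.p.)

13.64

P = 6/338 ≈ 0.017751 and Q = 76/338 ≈ 0.224852.
Under the Kimura two-parameter model, d = −½ ln(1 − 2P − Q) − ¼ ln(1 − 2Q).
1 − 2P − Q = 0.739646, giving −½ ln(0.739646) = 0.150792.
1 − 2Q = 0.550296, giving −¼ ln(0.550296) = 0.149325.
d = 0.150792 + 0.149325 = 0.300117.
Under a molecular clock d = 2μt, so t = d/(2μ) = 0.300117 / (2 × 0.011) = 13.64 Myr.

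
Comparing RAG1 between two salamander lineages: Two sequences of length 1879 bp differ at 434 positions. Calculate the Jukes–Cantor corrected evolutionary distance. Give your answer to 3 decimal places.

p = 434/1879 ≈ 0.230974.
d = −(3/4) ln(1 − 4p/3) = −0.75 ln(1 − 0.307965) = −0.75 ln(0.692035)
  = −0.75 × (-0.368119) = 0.276089 substitutions/site.

0.276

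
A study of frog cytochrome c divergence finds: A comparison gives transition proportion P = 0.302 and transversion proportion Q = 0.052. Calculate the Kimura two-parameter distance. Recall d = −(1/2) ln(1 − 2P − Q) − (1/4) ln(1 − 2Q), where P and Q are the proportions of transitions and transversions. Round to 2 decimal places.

Under the Kimura two-parameter model, d = −½ ln(1 − 2P − Q) − ¼ ln(1 − 2Q).
1 − 2P − Q = 0.344, giving −½ ln(0.344) = 0.533557.
1 − 2Q = 0.896, giving −¼ ln(0.896) = 0.027454.
d = 0.533557 + 0.027454 = 0.561011.

0.56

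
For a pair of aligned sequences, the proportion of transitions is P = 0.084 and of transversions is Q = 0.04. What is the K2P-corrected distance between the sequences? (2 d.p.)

0.14

Under the Kimura two-parameter model, d = −½ ln(1 − 2P − Q) − ¼ ln(1 − 2Q).
1 − 2P − Q = 0.792, giving −½ ln(0.792) = 0.116597.
1 − 2Q = 0.92, giving −¼ ln(0.92) = 0.020845.
d = 0.116597 + 0.020845 = 0.137442.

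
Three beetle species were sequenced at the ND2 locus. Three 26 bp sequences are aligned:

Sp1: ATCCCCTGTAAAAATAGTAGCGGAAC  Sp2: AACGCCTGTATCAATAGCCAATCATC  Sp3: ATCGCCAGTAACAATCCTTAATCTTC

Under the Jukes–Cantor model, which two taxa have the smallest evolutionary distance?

Sp1–Sp2: 11/26 differ, p = 0.423, d = 0.623.
Sp1–Sp3: 12/26 differ, p = 0.462, d = 0.717.
Sp2–Sp3: 8/26 differ, p = 0.308, d = 0.396.
The smallest distance is between Sp2 and Sp3.

Sp2 and Sp3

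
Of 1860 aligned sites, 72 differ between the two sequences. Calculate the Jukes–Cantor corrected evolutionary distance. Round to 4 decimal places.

p = 72/1860 ≈ 0.03871.
d = −(3/4) ln(1 − 4p/3) = −0.75 ln(1 − 0.051613) = −0.75 ln(0.948387)
  = −0.75 × (-0.052993) = 0.039745 substitutions/site.

0.0397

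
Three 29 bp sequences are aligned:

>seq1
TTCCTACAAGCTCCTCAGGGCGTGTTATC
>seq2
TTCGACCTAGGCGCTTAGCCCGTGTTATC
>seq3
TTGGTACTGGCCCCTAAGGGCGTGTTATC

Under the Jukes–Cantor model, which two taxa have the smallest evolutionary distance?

seq1–seq2: 10/29 differ, p = 0.345, d = 0.462.
seq1–seq3: 6/29 differ, p = 0.207, d = 0.242.
seq2–seq3: 9/29 differ, p = 0.310, d = 0.401.
The smallest distance is between seq1 and seq3.

seq1 and seq3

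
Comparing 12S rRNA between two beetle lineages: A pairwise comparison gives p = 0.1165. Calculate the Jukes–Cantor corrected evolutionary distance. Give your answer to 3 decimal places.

d = −(3/4) ln(1 − 4p/3) = −0.75 ln(1 − 0.155333) = −0.75 ln(0.844667)
  = −0.75 × (-0.168813) = 0.126610 substitutions/site.

0.127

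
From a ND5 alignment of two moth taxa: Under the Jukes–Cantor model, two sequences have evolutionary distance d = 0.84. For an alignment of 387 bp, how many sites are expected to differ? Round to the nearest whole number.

196

Invert JC69: p = (3/4)(1 − e^(−4d/3)) = 0.75 × (1 − e^(-1.12)) = 0.75 × (1 − 0.326280) = 0.505290.
Expected differing sites = pL ≈ 0.505290 × 387 = 195.54723 ≈ 196.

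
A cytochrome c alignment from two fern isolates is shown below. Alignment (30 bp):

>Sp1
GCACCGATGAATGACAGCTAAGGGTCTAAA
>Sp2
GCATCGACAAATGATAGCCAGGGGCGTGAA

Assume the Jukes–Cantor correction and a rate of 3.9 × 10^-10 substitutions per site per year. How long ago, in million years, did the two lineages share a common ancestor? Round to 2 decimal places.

The sequences differ at 9 of 30 sites (4, 8, 9, 15, 19, 21, 25, 26, 28), so p = 9/30 = 0.3.
d = −(3/4) ln(1 − 4p/3) = −0.75 ln(1 − 0.4) = −0.75 ln(0.6)
  = −0.75 × (-0.510826) = 0.383120 substitutions/site.
Under a molecular clock d = 2μt, so t = d/(2μ) = 0.383120 / (2 × 3.9 × 10^-10) = 491.18 million years.

491.18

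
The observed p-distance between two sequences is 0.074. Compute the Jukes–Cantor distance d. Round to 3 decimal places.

d = −(3/4) ln(1 − 4p/3) = −0.75 ln(1 − 0.098667) = −0.75 ln(0.901333)
  = −0.75 × (-0.103881) = 0.077911 substitutions/site.

0.078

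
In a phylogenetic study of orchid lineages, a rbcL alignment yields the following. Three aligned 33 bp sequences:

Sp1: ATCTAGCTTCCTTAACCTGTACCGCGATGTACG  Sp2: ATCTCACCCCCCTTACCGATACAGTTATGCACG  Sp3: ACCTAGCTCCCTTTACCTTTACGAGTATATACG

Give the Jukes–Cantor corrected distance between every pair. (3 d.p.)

Sp1–Sp2: 12/33 sites differ → p ≈ 0.363636, d = −0.75 ln(1 − 0.484848) = 0.497470 ≈ 0.497.
Sp1–Sp3: 9/33 sites differ → p ≈ 0.272727, d = −0.75 ln(1 − 0.363636) = 0.338988 ≈ 0.339.
Sp2–Sp3: 12/33 sites differ → p ≈ 0.363636, d = −0.75 ln(1 − 0.484848) = 0.497470 ≈ 0.497.

d(Sp1,Sp2) = 0.497, d(Sp1,Sp3) = 0.339, d(Sp2,Sp3) = 0.497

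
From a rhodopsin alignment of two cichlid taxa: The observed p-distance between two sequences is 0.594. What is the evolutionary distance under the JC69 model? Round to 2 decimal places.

d = −(3/4) ln(1 − 4p/3) = −0.75 ln(1 − 0.792) = −0.75 ln(0.208)
  = −0.75 × (-1.570217) = 1.177663 substitutions/site.

1.18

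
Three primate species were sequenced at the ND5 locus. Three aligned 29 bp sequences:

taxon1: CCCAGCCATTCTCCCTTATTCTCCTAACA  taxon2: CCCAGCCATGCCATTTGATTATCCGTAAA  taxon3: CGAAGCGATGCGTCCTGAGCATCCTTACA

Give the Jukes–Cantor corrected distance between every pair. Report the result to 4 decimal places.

taxon1–taxon2: 10/29 sites differ → p ≈ 0.344828, d = −0.75 ln(1 − 0.459771) = 0.461822 ≈ 0.4618.
taxon1–taxon3: 11/29 sites differ → p ≈ 0.37931, d = −0.75 ln(1 − 0.505747) = 0.528531 ≈ 0.5285.
taxon2–taxon3: 11/29 sites differ → p ≈ 0.37931, d = −0.75 ln(1 − 0.505747) = 0.528531 ≈ 0.5285.

d(taxon1,taxon2) = 0.4618, d(taxon1,taxon3) = 0.5285, d(taxon2,taxon3) = 0.5285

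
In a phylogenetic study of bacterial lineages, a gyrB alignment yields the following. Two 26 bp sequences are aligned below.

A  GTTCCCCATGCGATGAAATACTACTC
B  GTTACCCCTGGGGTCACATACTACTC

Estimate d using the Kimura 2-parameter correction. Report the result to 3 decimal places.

0.278

Of 26 sites, 1 differences are transitions and 5 are transversions, so P = 1/26 ≈ 0.038462 and Q = 5/26 ≈ 0.192308.
Under the Kimura two-parameter model, d = −½ ln(1 − 2P − Q) − ¼ ln(1 − 2Q).
1 − 2P − Q = 0.730768, giving −½ ln(0.730768) = 0.156830.
1 − 2Q = 0.615384, giving −¼ ln(0.615384) = 0.121377.
d = 0.156830 + 0.121377 = 0.278207.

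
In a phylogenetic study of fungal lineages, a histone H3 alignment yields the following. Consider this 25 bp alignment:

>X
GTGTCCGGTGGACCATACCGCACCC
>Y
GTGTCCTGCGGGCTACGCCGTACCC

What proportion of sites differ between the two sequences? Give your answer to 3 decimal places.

The sequences differ at 7 of 25 positions (sites 7, 9, 12, 14, 16, 17, 21).
p = 7/25 = 0.280.

0.280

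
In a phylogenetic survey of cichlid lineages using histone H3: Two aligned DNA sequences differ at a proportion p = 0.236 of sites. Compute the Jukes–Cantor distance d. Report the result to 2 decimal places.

d = −(3/4) ln(1 − 4p/3) = −0.75 ln(1 − 0.314667) = −0.75 ln(0.685333)
  = −0.75 × (-0.377850) = 0.283388 substitutions/site.

0.28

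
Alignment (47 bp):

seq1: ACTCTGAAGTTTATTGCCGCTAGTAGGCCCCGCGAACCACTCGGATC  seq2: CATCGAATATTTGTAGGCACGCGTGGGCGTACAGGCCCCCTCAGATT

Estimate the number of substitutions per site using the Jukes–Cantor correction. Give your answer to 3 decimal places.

The sequences differ at 23 of 47 sites, so p = 23/47 ≈ 0.489362.
d = −(3/4) ln(1 − 4p/3) = −0.75 ln(1 − 0.652483) = −0.75 ln(0.347517)
  = −0.75 × (-1.056942) = 0.792707 substitutions/site.

0.793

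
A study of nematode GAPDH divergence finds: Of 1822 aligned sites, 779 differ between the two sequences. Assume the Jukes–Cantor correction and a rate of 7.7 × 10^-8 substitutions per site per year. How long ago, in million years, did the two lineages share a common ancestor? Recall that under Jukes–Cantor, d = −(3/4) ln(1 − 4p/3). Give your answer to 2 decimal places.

p = 779/1822 ≈ 0.427552.
d = −(3/4) ln(1 − 4p/3) = −0.75 ln(1 − 0.570069) = −0.75 ln(0.429931)
  = −0.75 × (-0.844131) = 0.633098 substitutions/site.
Under a molecular clock d = 2μt, so t = d/(2μ) = 0.633098 / (2 × 7.7 × 10^-8) = 4.11 million years.

4.11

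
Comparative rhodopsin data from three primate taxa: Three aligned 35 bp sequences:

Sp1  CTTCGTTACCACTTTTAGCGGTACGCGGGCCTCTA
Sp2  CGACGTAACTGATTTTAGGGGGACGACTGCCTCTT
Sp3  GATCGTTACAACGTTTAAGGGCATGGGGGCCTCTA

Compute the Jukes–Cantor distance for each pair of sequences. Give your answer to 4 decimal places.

Sp1–Sp2: 12/35 sites differ → p ≈ 0.342857, d = −0.75 ln(1 − 0.457143) = 0.458182 ≈ 0.4582.
Sp1–Sp3: 9/35 sites differ → p ≈ 0.257143, d = −0.75 ln(1 − 0.342857) = 0.314890 ≈ 0.3149.
Sp2–Sp3: 15/35 sites differ → p ≈ 0.428571, d = −0.75 ln(1 − 0.571428) = 0.635472 ≈ 0.6355.

d(Sp1,Sp2) = 0.4582, d(Sp1,Sp3) = 0.3149, d(Sp2,Sp3) = 0.6355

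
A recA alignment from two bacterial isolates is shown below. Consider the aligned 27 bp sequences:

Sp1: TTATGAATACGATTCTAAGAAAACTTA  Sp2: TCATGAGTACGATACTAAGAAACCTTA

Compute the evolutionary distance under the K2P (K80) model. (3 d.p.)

Of 27 sites, 2 differences are transitions and 2 are transversions, so P = 2/27 ≈ 0.074074 and Q = 2/27 ≈ 0.074074.
Under the Kimura two-parameter model, d = −½ ln(1 − 2P − Q) − ¼ ln(1 − 2Q).
1 − 2P − Q = 0.777778, giving −½ ln(0.777778) = 0.125657.
1 − 2Q = 0.851852, giving −¼ ln(0.851852) = 0.040086.
d = 0.125657 + 0.040086 = 0.165743.

0.166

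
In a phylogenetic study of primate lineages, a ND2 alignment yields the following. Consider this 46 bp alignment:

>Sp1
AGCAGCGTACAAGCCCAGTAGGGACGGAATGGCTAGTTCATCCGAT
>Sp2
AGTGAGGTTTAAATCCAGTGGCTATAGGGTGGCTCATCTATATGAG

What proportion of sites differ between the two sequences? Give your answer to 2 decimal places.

0.48

The sequences differ at 22 of 46 positions.
p = 22/46 = 0.478260… ≈ 0.48 (to 2 d.p.).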